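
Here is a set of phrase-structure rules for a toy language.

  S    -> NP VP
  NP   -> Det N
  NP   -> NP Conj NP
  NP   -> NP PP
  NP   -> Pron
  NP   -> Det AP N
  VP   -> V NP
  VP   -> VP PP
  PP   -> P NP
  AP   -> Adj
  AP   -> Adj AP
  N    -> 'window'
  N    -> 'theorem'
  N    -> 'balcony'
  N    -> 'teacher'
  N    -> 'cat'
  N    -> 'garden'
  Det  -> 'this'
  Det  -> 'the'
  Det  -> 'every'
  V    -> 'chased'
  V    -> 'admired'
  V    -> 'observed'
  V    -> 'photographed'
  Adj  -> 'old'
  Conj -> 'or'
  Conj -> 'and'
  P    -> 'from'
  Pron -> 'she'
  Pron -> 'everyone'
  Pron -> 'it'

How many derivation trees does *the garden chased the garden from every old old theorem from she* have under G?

Two of the 5 distinct bracketings:
[S [NP [Det the] [N garden]] [VP [V chased] [NP [NP [Det the] [N garden]] [PP [P from] [NP [NP [Det every] [AP [Adj old] [AP [Adj old]]] [N theorem]] [PP [P from] [NP [Pron she]]]]]]]]
[S [NP [Det the] [N garden]] [VP [V chased] [NP [NP [NP [Det the] [N garden]] [PP [P from] [NP [Det every] [AP [Adj old] [AP [Adj old]]] [N theorem]]]] [PP [P from] [NP [Pron she]]]]]]
The trees differ in how a recursive rule is bracketed over the same span.

5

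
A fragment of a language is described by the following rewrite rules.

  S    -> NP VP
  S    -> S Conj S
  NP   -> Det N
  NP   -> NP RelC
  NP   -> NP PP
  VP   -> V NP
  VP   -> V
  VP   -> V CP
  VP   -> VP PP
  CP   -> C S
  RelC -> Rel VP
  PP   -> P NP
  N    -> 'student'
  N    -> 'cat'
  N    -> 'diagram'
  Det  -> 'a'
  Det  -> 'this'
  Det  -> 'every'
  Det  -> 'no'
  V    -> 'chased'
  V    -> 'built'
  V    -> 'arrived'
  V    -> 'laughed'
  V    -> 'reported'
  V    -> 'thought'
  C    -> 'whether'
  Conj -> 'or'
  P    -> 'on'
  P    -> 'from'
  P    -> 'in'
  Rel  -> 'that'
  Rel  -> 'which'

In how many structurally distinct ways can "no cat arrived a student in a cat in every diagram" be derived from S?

5

Two of the 5 distinct bracketings:
[S [NP [Det no] [N cat]] [VP [V arrived] [NP [NP [Det a] [N student]] [PP [P in] [NP [NP [Det a] [N cat]] [PP [P in] [NP [Det every] [N diagram]]]]]]]]
[S [NP [Det no] [N cat]] [VP [V arrived] [NP [NP [NP [Det a] [N student]] [PP [P in] [NP [Det a] [N cat]]]] [PP [P in] [NP [Det every] [N diagram]]]]]]
The trees differ in how a recursive rule is bracketed over the same span.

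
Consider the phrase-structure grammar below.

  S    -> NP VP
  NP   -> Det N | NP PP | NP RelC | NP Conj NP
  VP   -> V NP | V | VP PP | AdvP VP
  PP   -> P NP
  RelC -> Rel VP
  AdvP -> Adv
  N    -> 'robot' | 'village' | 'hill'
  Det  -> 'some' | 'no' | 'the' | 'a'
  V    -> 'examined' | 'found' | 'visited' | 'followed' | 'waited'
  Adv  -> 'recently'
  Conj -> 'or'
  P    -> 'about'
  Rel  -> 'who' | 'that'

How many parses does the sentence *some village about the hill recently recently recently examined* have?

1

[S [NP [NP [Det some] [N village]] [PP [P about] [NP [Det the] [N hill]]]] [VP [AdvP [Adv recently]] [VP [AdvP [Adv recently]] [VP [AdvP [Adv recently]] [VP [V examined]]]]]]
No rule offers an alternative attachment or grouping for any span, so this is the only derivation.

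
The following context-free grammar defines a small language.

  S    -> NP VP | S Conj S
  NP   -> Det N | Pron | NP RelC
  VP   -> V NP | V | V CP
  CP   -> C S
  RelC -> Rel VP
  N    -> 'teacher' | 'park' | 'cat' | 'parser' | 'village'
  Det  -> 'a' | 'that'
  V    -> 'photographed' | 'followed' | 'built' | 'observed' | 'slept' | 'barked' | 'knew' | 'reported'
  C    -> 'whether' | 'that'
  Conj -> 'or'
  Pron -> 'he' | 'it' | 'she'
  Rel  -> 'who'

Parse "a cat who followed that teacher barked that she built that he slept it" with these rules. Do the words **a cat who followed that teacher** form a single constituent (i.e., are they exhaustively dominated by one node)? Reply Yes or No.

Yes

[S [NP [NP [Det a] [N cat]] [RelC [Rel who] [VP [V followed] [NP [Det that] [N teacher]]]]] [VP [V barked] [CP [C that] [S [NP [Pron she]] [VP [V built] [CP [C that] [S [NP [Pron he]] [VP [V slept] [NP [Pron it]]]]]]]]]]
The words 'a cat who followed that teacher' are exhaustively dominated by a single NP node (built by NP → NP RelC), so they form a constituent.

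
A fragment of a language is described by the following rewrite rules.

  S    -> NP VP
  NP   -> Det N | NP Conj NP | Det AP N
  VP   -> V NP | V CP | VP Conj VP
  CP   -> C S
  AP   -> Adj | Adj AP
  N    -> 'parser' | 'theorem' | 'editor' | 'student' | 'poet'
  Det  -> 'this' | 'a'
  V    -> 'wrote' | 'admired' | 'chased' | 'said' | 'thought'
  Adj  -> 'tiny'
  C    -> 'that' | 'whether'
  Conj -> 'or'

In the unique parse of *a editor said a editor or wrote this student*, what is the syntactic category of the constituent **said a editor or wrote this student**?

VP

S
  NP
    Det: a
    N: editor
  VP
    VP
      V: said
      NP
        Det: a
        N: editor
    Conj: or
    VP
      V: wrote
      NP
        Det: this
        N: student
The span 'said a editor or wrote this student' is the VP node built by VP → VP Conj VP.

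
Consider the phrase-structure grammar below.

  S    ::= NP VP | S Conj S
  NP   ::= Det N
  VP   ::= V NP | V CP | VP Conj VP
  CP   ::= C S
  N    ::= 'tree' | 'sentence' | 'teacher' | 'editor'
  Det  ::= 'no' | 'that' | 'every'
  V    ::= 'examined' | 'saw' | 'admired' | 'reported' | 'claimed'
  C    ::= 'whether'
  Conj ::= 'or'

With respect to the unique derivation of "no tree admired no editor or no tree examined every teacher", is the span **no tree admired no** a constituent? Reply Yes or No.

[S [S [NP [Det no] [N tree]] [VP [V admired] [NP [Det no] [N editor]]]] [Conj or] [S [NP [Det no] [N tree]] [VP [V examined] [NP [Det every] [N teacher]]]]]
The smallest constituent containing 'no tree admired no' is the S spanning 'no tree admired no editor'; no single node in the tree dominates exactly the given words.

No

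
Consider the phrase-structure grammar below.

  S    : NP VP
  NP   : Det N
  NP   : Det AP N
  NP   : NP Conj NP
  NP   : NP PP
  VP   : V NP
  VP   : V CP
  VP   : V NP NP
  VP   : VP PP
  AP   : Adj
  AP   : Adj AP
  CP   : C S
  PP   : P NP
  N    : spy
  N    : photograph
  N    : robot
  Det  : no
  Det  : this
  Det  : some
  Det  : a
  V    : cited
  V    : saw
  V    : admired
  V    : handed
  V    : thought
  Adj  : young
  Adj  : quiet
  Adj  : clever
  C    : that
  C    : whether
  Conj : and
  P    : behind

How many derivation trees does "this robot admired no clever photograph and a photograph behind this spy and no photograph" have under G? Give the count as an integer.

6

Two of the 6 distinct bracketings:
[S [NP [Det this] [N robot]] [VP [V admired] [NP [NP [Det no] [AP [Adj clever]] [N photograph]] [Conj and] [NP [NP [NP [Det a] [N photograph]] [PP [P behind] [NP [Det this] [N spy]]]] [Conj and] [NP [Det no] [N photograph]]]]]]
[S [NP [Det this] [N robot]] [VP [V admired] [NP [NP [Det no] [AP [Adj clever]] [N photograph]] [Conj and] [NP [NP [Det a] [N photograph]] [PP [P behind] [NP [NP [Det this] [N spy]] [Conj and] [NP [Det no] [N photograph]]]]]]]]
The trees differ in how a recursive rule is bracketed over the same span.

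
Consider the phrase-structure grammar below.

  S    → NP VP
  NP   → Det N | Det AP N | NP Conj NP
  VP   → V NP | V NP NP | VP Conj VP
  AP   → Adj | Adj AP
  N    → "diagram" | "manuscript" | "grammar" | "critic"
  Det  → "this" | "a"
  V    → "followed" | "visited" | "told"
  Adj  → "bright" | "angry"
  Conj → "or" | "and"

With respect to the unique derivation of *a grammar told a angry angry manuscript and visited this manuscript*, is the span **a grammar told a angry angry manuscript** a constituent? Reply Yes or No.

[S [NP [Det a] [N grammar]] [VP [VP [V told] [NP [Det a] [AP [Adj angry] [AP [Adj angry]]] [N manuscript]]] [Conj and] [VP [V visited] [NP [Det this] [N manuscript]]]]]
The smallest constituent containing 'a grammar told a angry angry manuscript' is the S spanning 'a grammar told a angry angry manuscript and visited this manuscript'; no single node in the tree dominates exactly the given words.

No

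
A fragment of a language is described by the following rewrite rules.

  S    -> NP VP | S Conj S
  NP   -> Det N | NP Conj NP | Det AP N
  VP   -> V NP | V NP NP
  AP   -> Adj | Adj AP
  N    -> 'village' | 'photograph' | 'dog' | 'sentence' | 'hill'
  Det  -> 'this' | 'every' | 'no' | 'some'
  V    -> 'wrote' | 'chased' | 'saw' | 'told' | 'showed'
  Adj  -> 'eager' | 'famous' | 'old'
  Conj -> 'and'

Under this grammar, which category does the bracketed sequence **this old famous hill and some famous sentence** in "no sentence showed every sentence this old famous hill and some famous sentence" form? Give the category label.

NP

S
  NP
    Det: no
    N: sentence
  VP
    V: showed
    NP
      Det: every
      N: sentence
    NP
      NP
        Det: this
        AP
          Adj: old
          AP
            Adj: famous
        N: hill
      Conj: and
      NP
        Det: some
        AP
          Adj: famous
        N: sentence
The span 'this old famous hill and some famous sentence' is the NP node built by NP → NP Conj NP.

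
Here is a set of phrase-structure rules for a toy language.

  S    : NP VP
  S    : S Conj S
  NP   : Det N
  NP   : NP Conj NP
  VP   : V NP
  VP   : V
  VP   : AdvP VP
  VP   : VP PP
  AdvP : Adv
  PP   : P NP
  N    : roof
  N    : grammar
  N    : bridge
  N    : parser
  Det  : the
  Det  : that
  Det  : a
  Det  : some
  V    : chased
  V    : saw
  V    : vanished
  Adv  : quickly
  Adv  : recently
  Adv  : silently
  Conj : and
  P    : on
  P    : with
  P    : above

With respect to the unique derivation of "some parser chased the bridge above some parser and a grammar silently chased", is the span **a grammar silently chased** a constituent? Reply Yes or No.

Yes

[S [S [NP [Det some] [N parser]] [VP [VP [V chased] [NP [Det the] [N bridge]]] [PP [P above] [NP [Det some] [N parser]]]]] [Conj and] [S [NP [Det a] [N grammar]] [VP [AdvP [Adv silently]] [VP [V chased]]]]]
The words 'a grammar silently chased' are exhaustively dominated by a single S node (built by S → NP VP), so they form a constituent.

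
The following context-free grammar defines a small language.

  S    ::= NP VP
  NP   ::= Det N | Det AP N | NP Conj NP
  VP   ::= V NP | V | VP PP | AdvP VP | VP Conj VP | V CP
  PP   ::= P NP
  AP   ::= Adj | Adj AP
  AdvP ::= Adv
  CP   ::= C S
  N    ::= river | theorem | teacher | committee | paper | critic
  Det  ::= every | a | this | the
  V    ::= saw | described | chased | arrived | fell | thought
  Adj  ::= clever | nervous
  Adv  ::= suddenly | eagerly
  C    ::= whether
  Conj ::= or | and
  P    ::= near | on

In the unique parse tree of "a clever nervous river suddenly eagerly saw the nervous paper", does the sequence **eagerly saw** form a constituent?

[S [NP [Det a] [AP [Adj clever] [AP [Adj nervous]]] [N river]] [VP [AdvP [Adv suddenly]] [VP [AdvP [Adv eagerly]] [VP [V saw] [NP [Det the] [AP [Adj nervous]] [N paper]]]]]]
The smallest constituent containing 'eagerly saw' is the VP spanning 'eagerly saw the nervous paper'; no single node in the tree dominates exactly the given words.

No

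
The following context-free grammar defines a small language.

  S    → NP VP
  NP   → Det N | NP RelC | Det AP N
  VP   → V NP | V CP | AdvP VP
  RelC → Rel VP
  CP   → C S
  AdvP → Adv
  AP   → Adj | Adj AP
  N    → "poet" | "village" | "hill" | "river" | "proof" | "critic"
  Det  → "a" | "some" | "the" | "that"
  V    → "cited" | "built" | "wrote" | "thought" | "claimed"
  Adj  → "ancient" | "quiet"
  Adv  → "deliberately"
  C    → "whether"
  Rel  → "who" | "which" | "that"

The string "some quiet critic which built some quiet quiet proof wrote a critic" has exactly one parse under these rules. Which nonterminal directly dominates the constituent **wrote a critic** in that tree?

S

S
  NP
    NP
      Det: some
      AP
        Adj: quiet
      N: critic
    RelC
      Rel: which
      VP
        V: built
        NP
          Det: some
          AP
            Adj: quiet
            AP
              Adj: quiet
          N: proof
  VP
    V: wrote
    NP
      Det: a
      N: critic
The span 'wrote a critic' is the VP node built by VP → V NP.
Its mother is the S built by S → NP VP.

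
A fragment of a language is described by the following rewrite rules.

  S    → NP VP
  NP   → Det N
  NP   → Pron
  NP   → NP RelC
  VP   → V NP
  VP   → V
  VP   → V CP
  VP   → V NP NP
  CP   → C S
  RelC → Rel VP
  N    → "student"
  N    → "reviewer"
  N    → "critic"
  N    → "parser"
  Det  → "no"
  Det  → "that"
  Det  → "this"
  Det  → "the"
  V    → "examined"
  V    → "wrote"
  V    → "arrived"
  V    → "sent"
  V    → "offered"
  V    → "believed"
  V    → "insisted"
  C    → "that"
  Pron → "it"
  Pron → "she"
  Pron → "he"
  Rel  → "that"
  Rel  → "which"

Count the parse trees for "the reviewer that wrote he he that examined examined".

The two bracketings:
[S [NP [NP [Det the] [N reviewer]] [RelC [Rel that] [VP [V wrote] [NP [Pron he]] [NP [NP [Pron he]] [RelC [Rel that] [VP [V examined]]]]]]] [VP [V examined]]]
[S [NP [NP [NP [Det the] [N reviewer]] [RelC [Rel that] [VP [V wrote] [NP [Pron he]] [NP [Pron he]]]]] [RelC [Rel that] [VP [V examined]]]] [VP [V examined]]]
The trees differ in how a recursive rule is bracketed over the same span.

2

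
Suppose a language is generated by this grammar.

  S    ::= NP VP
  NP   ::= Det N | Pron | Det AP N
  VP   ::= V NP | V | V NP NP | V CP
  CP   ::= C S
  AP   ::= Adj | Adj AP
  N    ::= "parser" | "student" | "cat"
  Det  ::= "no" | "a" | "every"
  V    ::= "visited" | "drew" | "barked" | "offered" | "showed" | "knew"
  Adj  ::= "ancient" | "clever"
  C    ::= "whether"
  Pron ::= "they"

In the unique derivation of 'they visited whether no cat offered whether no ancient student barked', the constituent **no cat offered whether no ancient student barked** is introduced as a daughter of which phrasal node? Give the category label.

S
  NP
    Pron: they
  VP
    V: visited
    CP
      C: whether
      S
        NP
          Det: no
          N: cat
        VP
          V: offered
          CP
            C: whether
            S
              NP
                Det: no
                AP
                  Adj: ancient
                N: student
              VP
                V: barked
The span 'no cat offered whether no ancient student barked' is the S node built by S → NP VP.
Its mother is the CP built by CP → C S.

CP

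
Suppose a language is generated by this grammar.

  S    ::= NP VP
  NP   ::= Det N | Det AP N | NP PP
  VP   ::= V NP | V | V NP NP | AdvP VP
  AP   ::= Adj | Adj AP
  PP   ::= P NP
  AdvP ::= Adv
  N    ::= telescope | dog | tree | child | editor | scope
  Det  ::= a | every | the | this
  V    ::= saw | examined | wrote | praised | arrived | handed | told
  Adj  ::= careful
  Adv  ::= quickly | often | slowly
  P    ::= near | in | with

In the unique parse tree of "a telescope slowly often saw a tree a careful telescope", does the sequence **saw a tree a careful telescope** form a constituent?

[S [NP [Det a] [N telescope]] [VP [AdvP [Adv slowly]] [VP [AdvP [Adv often]] [VP [V saw] [NP [Det a] [N tree]] [NP [Det a] [AP [Adj careful]] [N telescope]]]]]]
The words 'saw a tree a careful telescope' are exhaustively dominated by a single VP node (built by VP → V NP NP), so they form a constituent.

Yes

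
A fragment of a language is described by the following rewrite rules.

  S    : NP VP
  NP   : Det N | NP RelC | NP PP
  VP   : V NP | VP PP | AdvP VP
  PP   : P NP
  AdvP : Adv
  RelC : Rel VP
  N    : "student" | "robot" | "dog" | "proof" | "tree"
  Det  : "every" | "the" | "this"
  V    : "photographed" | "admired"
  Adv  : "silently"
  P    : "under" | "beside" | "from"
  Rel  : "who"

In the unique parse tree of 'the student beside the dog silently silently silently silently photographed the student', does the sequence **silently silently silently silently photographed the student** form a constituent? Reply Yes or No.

Yes

[S [NP [NP [Det the] [N student]] [PP [P beside] [NP [Det the] [N dog]]]] [VP [AdvP [Adv silently]] [VP [AdvP [Adv silently]] [VP [AdvP [Adv silently]] [VP [AdvP [Adv silently]] [VP [V photographed] [NP [Det the] [N student]]]]]]]]
The words 'silently silently silently silently photographed the student' are exhaustively dominated by a single VP node (built by VP → AdvP VP), so they form a constituent.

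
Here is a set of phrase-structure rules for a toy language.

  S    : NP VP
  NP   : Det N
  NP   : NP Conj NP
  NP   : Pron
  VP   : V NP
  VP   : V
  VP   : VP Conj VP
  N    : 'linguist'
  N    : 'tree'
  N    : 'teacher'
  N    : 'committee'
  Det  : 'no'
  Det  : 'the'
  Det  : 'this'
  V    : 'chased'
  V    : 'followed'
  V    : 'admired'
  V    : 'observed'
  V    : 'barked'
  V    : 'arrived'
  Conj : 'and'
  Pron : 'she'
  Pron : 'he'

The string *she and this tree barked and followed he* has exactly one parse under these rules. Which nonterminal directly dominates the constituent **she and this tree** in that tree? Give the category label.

S

S
  NP
    NP
      Pron: she
    Conj: and
    NP
      Det: this
      N: tree
  VP
    VP
      V: barked
    Conj: and
    VP
      V: followed
      NP
        Pron: he
The span 'she and this tree' is the NP node built by NP → NP Conj NP.
Its mother is the S built by S → NP VP.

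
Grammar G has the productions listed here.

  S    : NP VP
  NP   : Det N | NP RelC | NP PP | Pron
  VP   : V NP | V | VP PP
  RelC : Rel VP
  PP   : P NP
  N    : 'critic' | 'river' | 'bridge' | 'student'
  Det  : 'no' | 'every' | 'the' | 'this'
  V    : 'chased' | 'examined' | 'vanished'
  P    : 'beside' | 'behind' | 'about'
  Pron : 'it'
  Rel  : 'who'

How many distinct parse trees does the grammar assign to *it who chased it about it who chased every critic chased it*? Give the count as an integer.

7

Two of the 7 distinct bracketings:
[S [NP [NP [Pron it]] [RelC [Rel who] [VP [V chased] [NP [NP [NP [Pron it]] [PP [P about] [NP [Pron it]]]] [RelC [Rel who] [VP [V chased] [NP [Det every] [N critic]]]]]]]] [VP [V chased] [NP [Pron it]]]]
[S [NP [NP [Pron it]] [RelC [Rel who] [VP [V chased] [NP [NP [Pron it]] [PP [P about] [NP [NP [Pron it]] [RelC [Rel who] [VP [V chased] [NP [Det every] [N critic]]]]]]]]]] [VP [V chased] [NP [Pron it]]]]
The trees differ in how a recursive rule is bracketed over the same span.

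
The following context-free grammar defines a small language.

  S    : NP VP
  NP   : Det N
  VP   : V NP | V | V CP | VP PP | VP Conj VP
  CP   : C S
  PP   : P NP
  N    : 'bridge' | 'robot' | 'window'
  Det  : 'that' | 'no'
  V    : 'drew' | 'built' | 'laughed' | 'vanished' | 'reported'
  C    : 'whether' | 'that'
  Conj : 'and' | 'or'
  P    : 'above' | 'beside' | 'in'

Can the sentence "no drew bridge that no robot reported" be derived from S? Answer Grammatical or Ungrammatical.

Ungrammatical

A Det word can never sit immediately before a V word in any string this grammar generates, so the substring 'no drew' rules out a derivation.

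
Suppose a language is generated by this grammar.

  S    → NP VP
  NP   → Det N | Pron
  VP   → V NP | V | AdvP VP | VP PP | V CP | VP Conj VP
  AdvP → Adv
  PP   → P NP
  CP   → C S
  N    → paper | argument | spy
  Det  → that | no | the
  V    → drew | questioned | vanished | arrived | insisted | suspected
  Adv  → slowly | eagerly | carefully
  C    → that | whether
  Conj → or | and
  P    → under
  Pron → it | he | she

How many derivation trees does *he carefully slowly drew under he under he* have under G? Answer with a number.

6

Two of the 6 distinct bracketings:
[S [NP [Pron he]] [VP [AdvP [Adv carefully]] [VP [AdvP [Adv slowly]] [VP [VP [VP [V drew]] [PP [P under] [NP [Pron he]]]] [PP [P under] [NP [Pron he]]]]]]]
[S [NP [Pron he]] [VP [AdvP [Adv carefully]] [VP [VP [AdvP [Adv slowly]] [VP [VP [V drew]] [PP [P under] [NP [Pron he]]]]] [PP [P under] [NP [Pron he]]]]]]
The trees differ in how a recursive rule is bracketed over the same span.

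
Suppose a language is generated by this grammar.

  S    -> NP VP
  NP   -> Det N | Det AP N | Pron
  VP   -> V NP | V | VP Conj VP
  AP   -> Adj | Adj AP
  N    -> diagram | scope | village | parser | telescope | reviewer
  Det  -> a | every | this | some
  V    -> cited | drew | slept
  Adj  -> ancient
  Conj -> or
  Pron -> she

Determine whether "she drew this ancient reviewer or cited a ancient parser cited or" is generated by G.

Ungrammatical

For S → NP VP, the only prefix that parses as NP is 'she', but the remainder 'drew this ancient reviewer or cited a ancient parser cited or' is not a VP under these rules.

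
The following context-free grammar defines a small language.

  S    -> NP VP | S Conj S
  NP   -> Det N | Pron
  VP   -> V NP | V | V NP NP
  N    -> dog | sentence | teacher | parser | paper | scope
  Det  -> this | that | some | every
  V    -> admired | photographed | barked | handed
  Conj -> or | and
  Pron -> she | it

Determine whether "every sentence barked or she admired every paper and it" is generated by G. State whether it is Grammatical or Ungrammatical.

Ungrammatical

For S → NP VP, the only prefix that parses as NP is 'every sentence', but the remainder 'barked or she admired every paper and it' is not a VP under these rules. The alternative S rule S → S Conj S likewise has no satisfying split.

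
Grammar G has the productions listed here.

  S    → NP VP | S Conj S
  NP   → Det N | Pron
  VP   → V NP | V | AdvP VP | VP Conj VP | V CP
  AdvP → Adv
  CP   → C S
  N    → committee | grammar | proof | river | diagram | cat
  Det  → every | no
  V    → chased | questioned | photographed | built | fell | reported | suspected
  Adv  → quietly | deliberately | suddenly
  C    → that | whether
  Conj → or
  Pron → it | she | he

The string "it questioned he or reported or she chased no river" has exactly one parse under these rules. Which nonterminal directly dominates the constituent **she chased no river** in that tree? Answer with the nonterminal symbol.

S
  S
    NP
      Pron: it
    VP
      VP
        V: questioned
        NP
          Pron: he
      Conj: or
      VP
        V: reported
  Conj: or
  S
    NP
      Pron: she
    VP
      V: chased
      NP
        Det: no
        N: river
The span 'she chased no river' is the S node built by S → NP VP.
Its mother is the S built by S → S Conj S.

S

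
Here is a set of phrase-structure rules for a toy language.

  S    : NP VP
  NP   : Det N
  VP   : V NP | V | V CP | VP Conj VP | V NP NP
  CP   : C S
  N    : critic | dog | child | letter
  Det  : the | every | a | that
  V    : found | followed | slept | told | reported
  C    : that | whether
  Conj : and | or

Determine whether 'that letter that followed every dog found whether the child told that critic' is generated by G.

A C/Det word can never sit immediately before a V word in any string this grammar generates, so the substring 'that followed' rules out a derivation.

Ungrammatical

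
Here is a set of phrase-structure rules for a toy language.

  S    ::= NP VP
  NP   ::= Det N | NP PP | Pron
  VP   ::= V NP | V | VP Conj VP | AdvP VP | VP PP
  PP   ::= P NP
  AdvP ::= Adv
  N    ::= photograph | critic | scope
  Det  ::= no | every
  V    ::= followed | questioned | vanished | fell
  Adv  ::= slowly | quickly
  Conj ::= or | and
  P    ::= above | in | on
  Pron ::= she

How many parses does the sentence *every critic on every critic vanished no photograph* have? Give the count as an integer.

1

[S [NP [NP [Det every] [N critic]] [PP [P on] [NP [Det every] [N critic]]]] [VP [V vanished] [NP [Det no] [N photograph]]]]
No rule offers an alternative attachment or grouping for any span, so this is the only derivation.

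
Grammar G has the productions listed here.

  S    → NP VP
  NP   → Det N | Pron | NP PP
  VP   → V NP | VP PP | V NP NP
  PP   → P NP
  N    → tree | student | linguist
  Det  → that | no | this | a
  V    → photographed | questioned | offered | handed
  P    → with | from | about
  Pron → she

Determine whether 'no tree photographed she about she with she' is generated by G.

Grammatical

S
  NP
    Det: no
    N: tree
  VP
    V: photographed
    NP
      NP
        Pron: she
      PP
        P: about
        NP
          NP
            Pron: she
          PP
            P: with
            NP
              Pron: she
Every word is introduced by a lexical rule and the phrasal rules combine the resulting categories into a single S.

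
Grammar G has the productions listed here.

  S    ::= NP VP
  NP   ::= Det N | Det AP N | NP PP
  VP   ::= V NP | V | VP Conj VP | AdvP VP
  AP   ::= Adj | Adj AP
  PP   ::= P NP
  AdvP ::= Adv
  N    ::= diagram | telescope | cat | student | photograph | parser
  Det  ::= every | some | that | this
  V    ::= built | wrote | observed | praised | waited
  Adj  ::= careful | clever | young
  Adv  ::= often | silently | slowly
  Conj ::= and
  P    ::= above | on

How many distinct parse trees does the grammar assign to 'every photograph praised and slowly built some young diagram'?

[S [NP [Det every] [N photograph]] [VP [VP [V praised]] [Conj and] [VP [AdvP [Adv slowly]] [VP [V built] [NP [Det some] [AP [Adj young]] [N diagram]]]]]]
No rule offers an alternative attachment or grouping for any span, so this is the only derivation.

1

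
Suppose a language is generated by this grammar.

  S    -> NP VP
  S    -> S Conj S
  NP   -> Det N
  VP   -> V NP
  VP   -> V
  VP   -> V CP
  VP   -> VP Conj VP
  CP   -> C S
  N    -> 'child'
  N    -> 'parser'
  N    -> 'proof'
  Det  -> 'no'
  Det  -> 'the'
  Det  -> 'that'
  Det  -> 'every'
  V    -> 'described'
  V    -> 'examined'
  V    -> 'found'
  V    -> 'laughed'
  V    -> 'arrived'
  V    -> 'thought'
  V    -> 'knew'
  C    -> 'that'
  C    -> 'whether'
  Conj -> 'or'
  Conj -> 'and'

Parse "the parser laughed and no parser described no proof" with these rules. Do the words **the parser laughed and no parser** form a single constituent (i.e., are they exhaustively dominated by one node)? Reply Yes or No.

No

[S [S [NP [Det the] [N parser]] [VP [V laughed]]] [Conj and] [S [NP [Det no] [N parser]] [VP [V described] [NP [Det no] [N proof]]]]]
The smallest constituent containing 'the parser laughed and no parser' is the S spanning 'the parser laughed and no parser described no proof'; no single node in the tree dominates exactly the given words.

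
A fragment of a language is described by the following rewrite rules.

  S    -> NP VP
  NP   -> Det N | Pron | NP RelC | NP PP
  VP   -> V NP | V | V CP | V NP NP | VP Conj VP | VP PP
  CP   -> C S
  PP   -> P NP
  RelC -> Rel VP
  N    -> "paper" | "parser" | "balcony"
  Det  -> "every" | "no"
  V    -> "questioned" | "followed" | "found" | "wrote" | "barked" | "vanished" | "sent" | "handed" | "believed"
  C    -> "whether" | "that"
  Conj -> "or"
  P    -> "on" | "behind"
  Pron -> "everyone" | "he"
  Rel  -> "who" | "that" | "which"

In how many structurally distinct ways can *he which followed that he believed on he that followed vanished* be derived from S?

6

Two of the 6 distinct bracketings:
[S [NP [NP [Pron he]] [RelC [Rel which] [VP [V followed] [CP [C that] [S [NP [Pron he]] [VP [VP [V believed]] [PP [P on] [NP [NP [Pron he]] [RelC [Rel that] [VP [V followed]]]]]]]]]]] [VP [V vanished]]]
[S [NP [NP [Pron he]] [RelC [Rel which] [VP [VP [V followed] [CP [C that] [S [NP [Pron he]] [VP [V believed]]]]] [PP [P on] [NP [NP [Pron he]] [RelC [Rel that] [VP [V followed]]]]]]]] [VP [V vanished]]]
The trees differ in how a recursive rule is bracketed over the same span.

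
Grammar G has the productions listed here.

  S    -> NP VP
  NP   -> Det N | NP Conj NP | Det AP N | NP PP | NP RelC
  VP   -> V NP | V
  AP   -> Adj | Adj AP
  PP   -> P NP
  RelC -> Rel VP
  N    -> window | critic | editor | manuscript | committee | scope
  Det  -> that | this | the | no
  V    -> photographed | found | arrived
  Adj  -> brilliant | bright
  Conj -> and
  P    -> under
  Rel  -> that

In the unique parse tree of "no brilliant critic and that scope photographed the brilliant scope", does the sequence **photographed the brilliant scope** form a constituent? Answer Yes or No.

Yes

[S [NP [NP [Det no] [AP [Adj brilliant]] [N critic]] [Conj and] [NP [Det that] [N scope]]] [VP [V photographed] [NP [Det the] [AP [Adj brilliant]] [N scope]]]]
The words 'photographed the brilliant scope' are exhaustively dominated by a single VP node (built by VP → V NP), so they form a constituent.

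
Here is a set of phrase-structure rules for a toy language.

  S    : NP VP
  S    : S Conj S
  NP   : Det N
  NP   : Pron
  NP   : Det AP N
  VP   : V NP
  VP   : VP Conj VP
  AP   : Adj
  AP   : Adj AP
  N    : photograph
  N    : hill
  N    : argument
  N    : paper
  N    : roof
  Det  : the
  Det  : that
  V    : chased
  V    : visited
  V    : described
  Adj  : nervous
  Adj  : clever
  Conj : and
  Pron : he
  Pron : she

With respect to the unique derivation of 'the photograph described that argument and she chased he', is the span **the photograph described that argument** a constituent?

[S [S [NP [Det the] [N photograph]] [VP [V described] [NP [Det that] [N argument]]]] [Conj and] [S [NP [Pron she]] [VP [V chased] [NP [Pron he]]]]]
The words 'the photograph described that argument' are exhaustively dominated by a single S node (built by S → NP VP), so they form a constituent.

Yes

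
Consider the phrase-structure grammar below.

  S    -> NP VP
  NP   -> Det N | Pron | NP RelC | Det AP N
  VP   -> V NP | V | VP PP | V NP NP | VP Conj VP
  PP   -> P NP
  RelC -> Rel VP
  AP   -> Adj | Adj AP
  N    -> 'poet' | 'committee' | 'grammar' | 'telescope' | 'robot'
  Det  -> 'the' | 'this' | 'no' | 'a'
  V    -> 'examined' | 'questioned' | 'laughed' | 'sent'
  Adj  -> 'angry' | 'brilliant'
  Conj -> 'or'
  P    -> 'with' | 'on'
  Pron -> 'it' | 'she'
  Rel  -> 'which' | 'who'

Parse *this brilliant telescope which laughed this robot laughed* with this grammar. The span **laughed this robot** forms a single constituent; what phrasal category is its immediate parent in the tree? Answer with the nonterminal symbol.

RelC

S
  NP
    NP
      Det: this
      AP
        Adj: brilliant
      N: telescope
    RelC
      Rel: which
      VP
        V: laughed
        NP
          Det: this
          N: robot
  VP
    V: laughed
The span 'laughed this robot' is the VP node built by VP → V NP.
Its mother is the RelC built by RelC → Rel VP.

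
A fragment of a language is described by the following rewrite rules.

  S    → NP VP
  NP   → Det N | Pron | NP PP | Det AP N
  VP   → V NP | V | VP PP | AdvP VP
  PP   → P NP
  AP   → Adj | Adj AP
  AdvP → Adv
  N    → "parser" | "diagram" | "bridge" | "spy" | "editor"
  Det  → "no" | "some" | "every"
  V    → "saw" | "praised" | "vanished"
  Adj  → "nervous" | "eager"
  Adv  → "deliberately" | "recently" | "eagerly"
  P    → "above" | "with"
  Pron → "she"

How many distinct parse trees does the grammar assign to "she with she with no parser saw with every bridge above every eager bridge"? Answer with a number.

Two of the 4 distinct bracketings:
[S [NP [NP [Pron she]] [PP [P with] [NP [NP [Pron she]] [PP [P with] [NP [Det no] [N parser]]]]]] [VP [VP [V saw]] [PP [P with] [NP [NP [Det every] [N bridge]] [PP [P above] [NP [Det every] [AP [Adj eager]] [N bridge]]]]]]]
[S [NP [NP [Pron she]] [PP [P with] [NP [NP [Pron she]] [PP [P with] [NP [Det no] [N parser]]]]]] [VP [VP [VP [V saw]] [PP [P with] [NP [Det every] [N bridge]]]] [PP [P above] [NP [Det every] [AP [Adj eager]] [N bridge]]]]]
The trees differ in how a recursive rule is bracketed over the same span.

4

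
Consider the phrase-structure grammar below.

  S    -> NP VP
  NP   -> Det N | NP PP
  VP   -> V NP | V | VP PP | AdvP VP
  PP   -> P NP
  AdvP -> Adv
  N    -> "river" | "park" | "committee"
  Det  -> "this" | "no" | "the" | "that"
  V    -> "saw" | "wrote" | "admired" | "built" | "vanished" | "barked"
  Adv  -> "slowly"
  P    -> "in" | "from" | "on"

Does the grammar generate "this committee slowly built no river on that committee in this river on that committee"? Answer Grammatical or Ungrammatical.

Grammatical

S
  NP
    Det: this
    N: committee
  VP
    VP
      AdvP
        Adv: slowly
      VP
        V: built
        NP
          Det: no
          N: river
    PP
      P: on
      NP
        NP
          Det: that
          N: committee
        PP
          P: in
          NP
            NP
              Det: this
              N: river
            PP
              P: on
              NP
                Det: that
                N: committee
The bracketing above is licensed at every node by one of the given productions, with S at the root.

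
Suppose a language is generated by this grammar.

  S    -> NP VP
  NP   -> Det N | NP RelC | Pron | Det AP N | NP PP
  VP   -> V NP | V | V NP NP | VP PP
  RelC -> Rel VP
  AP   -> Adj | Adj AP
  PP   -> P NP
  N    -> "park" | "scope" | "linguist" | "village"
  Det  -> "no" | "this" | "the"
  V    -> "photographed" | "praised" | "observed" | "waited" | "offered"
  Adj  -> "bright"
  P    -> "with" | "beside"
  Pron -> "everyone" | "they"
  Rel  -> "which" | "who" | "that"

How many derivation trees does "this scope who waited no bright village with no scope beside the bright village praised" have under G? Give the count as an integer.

Two of the 9 distinct bracketings:
[S [NP [NP [Det this] [N scope]] [RelC [Rel who] [VP [V waited] [NP [NP [Det no] [AP [Adj bright]] [N village]] [PP [P with] [NP [NP [Det no] [N scope]] [PP [P beside] [NP [Det the] [AP [Adj bright]] [N village]]]]]]]]] [VP [V praised]]]
[S [NP [NP [Det this] [N scope]] [RelC [Rel who] [VP [V waited] [NP [NP [NP [Det no] [AP [Adj bright]] [N village]] [PP [P with] [NP [Det no] [N scope]]]] [PP [P beside] [NP [Det the] [AP [Adj bright]] [N village]]]]]]] [VP [V praised]]]
The trees differ in how a recursive rule is bracketed over the same span.

9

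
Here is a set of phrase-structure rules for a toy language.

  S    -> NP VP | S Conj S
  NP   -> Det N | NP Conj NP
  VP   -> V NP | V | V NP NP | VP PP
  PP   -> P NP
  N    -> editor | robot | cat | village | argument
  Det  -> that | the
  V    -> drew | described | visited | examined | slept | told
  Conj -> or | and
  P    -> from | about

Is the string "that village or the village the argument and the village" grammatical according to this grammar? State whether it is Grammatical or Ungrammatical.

For S → NP VP, every NP-prefix leaves a non-VP remainder: after 'that village' the remainder is not a VP; after 'that village or the village' the remainder is not a VP. The alternative S rule S → S Conj S likewise has no satisfying split.

Ungrammatical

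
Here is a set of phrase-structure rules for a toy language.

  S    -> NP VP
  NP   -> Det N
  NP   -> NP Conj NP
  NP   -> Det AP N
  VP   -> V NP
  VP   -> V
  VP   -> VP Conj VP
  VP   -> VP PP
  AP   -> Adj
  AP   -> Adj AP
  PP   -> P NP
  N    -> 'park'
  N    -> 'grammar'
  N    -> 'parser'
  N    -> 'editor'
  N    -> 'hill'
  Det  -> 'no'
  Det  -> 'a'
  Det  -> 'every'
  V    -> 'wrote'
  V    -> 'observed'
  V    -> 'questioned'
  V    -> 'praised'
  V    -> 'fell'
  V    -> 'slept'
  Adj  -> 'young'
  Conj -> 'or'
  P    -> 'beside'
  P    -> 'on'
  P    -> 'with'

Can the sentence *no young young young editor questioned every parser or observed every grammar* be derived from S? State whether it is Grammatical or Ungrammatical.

[S [NP [Det no] [AP [Adj young] [AP [Adj young] [AP [Adj young]]]] [N editor]] [VP [VP [V questioned] [NP [Det every] [N parser]]] [Conj or] [VP [V observed] [NP [Det every] [N grammar]]]]]
Every word is introduced by a lexical rule and the phrasal rules combine the resulting categories into a single S.

Grammatical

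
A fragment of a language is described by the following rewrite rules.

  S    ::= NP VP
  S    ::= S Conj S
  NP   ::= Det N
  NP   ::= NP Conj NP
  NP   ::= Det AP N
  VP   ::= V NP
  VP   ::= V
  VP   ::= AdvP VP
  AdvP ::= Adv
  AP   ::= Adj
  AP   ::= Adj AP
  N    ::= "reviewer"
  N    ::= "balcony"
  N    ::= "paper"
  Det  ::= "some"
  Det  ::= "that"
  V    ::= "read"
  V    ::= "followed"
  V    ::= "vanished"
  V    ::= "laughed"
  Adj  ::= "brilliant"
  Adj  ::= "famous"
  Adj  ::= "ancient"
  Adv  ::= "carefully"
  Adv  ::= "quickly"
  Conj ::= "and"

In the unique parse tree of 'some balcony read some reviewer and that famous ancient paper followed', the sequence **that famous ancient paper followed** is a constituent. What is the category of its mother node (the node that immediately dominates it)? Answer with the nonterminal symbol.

[S [S [NP [Det some] [N balcony]] [VP [V read] [NP [Det some] [N reviewer]]]] [Conj and] [S [NP [Det that] [AP [Adj famous] [AP [Adj ancient]]] [N paper]] [VP [V followed]]]]
The span 'that famous ancient paper followed' is the S node built by S → NP VP.
Its mother is the S built by S → S Conj S.

S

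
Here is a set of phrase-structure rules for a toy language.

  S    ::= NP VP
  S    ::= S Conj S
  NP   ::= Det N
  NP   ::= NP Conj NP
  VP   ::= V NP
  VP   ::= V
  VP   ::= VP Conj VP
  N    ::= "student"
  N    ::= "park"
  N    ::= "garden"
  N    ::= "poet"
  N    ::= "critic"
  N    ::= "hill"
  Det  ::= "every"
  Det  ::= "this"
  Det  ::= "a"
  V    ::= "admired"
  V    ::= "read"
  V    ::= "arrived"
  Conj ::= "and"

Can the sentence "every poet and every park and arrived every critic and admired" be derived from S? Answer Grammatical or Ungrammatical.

For S → NP VP, every NP-prefix leaves a non-VP remainder: after 'every poet' the remainder is not a VP; after 'every poet and every park' the remainder is not a VP. The alternative S rule S → S Conj S likewise has no satisfying split.

Ungrammatical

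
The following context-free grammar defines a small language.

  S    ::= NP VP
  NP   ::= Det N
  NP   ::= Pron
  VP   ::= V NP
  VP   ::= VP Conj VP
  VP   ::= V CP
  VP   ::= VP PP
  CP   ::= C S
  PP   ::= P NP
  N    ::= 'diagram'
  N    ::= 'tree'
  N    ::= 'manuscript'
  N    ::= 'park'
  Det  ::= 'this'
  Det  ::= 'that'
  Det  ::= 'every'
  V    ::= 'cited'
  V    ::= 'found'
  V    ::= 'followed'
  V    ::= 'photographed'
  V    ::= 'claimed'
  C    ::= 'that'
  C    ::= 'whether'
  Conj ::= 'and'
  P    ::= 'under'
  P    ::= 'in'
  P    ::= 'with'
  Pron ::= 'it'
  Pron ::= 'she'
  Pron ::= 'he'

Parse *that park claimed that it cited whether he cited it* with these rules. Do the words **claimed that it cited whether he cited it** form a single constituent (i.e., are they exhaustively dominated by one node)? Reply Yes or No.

[S [NP [Det that] [N park]] [VP [V claimed] [CP [C that] [S [NP [Pron it]] [VP [V cited] [CP [C whether] [S [NP [Pron he]] [VP [V cited] [NP [Pron it]]]]]]]]]]
The words 'claimed that it cited whether he cited it' are exhaustively dominated by a single VP node (built by VP → V CP), so they form a constituent.

Yes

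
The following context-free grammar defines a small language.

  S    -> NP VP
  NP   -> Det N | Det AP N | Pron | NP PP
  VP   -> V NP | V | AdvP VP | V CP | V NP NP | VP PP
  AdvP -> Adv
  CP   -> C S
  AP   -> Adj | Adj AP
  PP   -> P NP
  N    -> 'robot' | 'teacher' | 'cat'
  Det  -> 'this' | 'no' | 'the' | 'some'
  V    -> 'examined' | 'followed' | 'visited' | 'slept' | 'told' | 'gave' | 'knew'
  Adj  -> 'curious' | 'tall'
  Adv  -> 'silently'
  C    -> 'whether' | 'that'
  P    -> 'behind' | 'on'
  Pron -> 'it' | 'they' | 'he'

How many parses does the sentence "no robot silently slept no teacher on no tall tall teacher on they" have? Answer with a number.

Two of the 9 distinct bracketings:
[S [NP [Det no] [N robot]] [VP [AdvP [Adv silently]] [VP [V slept] [NP [NP [Det no] [N teacher]] [PP [P on] [NP [NP [Det no] [AP [Adj tall] [AP [Adj tall]]] [N teacher]] [PP [P on] [NP [Pron they]]]]]]]]]
[S [NP [Det no] [N robot]] [VP [AdvP [Adv silently]] [VP [V slept] [NP [NP [NP [Det no] [N teacher]] [PP [P on] [NP [Det no] [AP [Adj tall] [AP [Adj tall]]] [N teacher]]]] [PP [P on] [NP [Pron they]]]]]]]
The trees differ in how a recursive rule is bracketed over the same span.

9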